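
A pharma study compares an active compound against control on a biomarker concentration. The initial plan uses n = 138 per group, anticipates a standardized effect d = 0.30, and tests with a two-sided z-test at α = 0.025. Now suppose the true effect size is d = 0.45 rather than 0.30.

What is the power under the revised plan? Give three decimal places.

Power ≈ 0.933

With d = 0.45: δ = d·√(n/2) = 0.45 × √(138/2) = 3.7380. Critical value z_{0.0125} = 2.241.
Revised power = Φ(δ − 2.241) + Φ(−δ − 2.241) = Φ(1.497) + Φ(-5.979) = 0.9327 + 0.0000 = 0.9327.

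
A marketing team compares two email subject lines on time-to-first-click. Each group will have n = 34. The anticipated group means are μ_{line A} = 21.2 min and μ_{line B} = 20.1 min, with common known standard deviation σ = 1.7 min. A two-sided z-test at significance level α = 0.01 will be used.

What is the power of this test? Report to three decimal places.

Standardized effect: d = |μ_{line A} − μ_{line B}| / σ = |21.2 − 20.1| / 1.7 = 0.6471
Noncentrality parameter: δ = d·√(n/2) = 0.6471 × √(34/2) = 2.6679
Critical value for a two-sided test at α = 0.01: z_{α/2} = 2.576.
Power = Φ(δ − 2.576) + Φ(−δ − 2.576) = Φ(0.092) + Φ(-5.244) = 0.5367 + 0.0000 = 0.5367.

Power ≈ 0.537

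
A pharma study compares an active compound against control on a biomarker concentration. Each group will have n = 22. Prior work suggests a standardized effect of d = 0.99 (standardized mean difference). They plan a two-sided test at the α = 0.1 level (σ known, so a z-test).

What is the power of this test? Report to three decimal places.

Power ≈ 0.949

Noncentrality parameter: δ = d·√(n/2) = 0.99 × √(22/2) = 3.2835
Two-sided α = 0.1 → critical value z_{0.05} = 1.645.
Power = Φ(δ − 1.645) + Φ(−δ − 1.645) = Φ(1.639) + Φ(-4.928) = 0.9494 + 0.0000 = 0.9494.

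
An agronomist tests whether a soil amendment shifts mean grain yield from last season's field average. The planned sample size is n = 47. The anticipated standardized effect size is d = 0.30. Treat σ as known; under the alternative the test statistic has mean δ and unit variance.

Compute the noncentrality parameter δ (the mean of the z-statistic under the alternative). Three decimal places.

The noncentrality parameter scales effect size by the design's sample-size factor: δ = d·√n = 0.30 × √47 = 2.0567

δ ≈ 2.057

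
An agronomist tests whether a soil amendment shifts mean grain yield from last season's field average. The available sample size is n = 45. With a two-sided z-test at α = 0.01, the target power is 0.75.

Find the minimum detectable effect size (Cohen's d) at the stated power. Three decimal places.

d ≈ 0.485

Required noncentrality: δ = z_{0.005} + z_{0.25} = 2.576 + 0.674 = 3.250.
(The second rejection-region term Φ(−δ − z_{α/2}) is negligible and dropped.)
δ = d·√n ⇒ d = δ/√n = 3.250/√45 = 0.4845.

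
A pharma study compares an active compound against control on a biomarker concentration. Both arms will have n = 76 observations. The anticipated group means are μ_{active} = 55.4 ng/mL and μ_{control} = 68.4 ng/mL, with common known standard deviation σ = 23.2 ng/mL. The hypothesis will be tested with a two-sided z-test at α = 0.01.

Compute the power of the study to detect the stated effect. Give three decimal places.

Power ≈ 0.810

Standardized effect: d = |μ_{active} − μ_{control}| / σ = |55.4 − 68.4| / 23.2 = 0.5603
Noncentrality parameter: δ = d·√(n/2) = 0.5603 × √(76/2) = 3.4542
Critical value for a two-sided test at α = 0.01: z_{α/2} = 2.576.
Power = Φ(δ − 2.576) + Φ(−δ − 2.576) = Φ(0.878) + Φ(-6.030) = 0.8101 + 0.0000 = 0.8101.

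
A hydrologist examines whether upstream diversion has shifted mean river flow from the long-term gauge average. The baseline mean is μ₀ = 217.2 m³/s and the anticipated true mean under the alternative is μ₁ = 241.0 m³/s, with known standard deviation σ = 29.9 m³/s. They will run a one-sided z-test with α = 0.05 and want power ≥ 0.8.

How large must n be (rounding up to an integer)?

n = 10

Standardized effect: d = |μ₁ − μ₀| / σ = |241.0 − 217.2| / 29.9 = 0.7960
Set Φ(δ − 1.645) = 0.8; then δ − 1.645 = Φ⁻¹(0.8) = 0.842, giving δ = 2.486.
δ = d·√n ⇒ n = (δ/d)² = (2.486 / 0.7960)² = 9.76.
Rounding up, n = 10.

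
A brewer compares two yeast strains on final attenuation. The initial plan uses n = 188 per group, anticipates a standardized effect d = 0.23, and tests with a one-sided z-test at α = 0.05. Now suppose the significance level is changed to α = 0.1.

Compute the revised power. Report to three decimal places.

δ = d·√(n/2) = 0.23 × √(188/2) = 2.2299 (unchanged). New critical value: z_{0.1} = 1.282.
Revised power = Φ(δ − 1.282) = Φ(0.948) = 0.8285.

Power ≈ 0.829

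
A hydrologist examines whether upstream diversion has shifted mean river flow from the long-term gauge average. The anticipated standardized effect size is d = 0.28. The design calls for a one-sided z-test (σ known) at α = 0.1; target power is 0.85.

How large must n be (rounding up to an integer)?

For power 0.85 need Φ(δ − z_{0.1}) = 0.85, so δ = z_{0.1} + z_{0.15} = 1.282 + 1.036 = 2.318.
δ = d·√n ⇒ n = (δ/d)² = (2.318 / 0.28)² = 68.53.
Rounding up, n = 69.

n = 69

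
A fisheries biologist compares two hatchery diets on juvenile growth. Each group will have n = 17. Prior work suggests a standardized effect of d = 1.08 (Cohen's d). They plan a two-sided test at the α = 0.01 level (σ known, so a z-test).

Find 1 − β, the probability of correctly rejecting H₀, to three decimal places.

Power ≈ 0.717

Noncentrality parameter: λ = d·√(n/2) = 1.08 × √(17/2) = 3.1487
Critical value for a two-sided test at α = 0.01: z_{α/2} = 2.576.
Power = Φ(λ − 2.576) + Φ(−λ − 2.576) = Φ(0.573) + Φ(-5.725) = 0.7166 + 0.0000 = 0.7166.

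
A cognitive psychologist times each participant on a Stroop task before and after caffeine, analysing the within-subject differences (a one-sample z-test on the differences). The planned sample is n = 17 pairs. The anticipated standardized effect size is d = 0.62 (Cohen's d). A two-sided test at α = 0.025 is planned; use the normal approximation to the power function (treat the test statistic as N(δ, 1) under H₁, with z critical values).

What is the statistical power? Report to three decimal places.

Noncentrality parameter: δ = d·√n = 0.62 × √17 = 2.5563
Two-sided α = 0.025 → critical value z_{0.0125} = 2.241.
Power = Φ(δ − 2.241) + Φ(−δ − 2.241) = Φ(0.315) + Φ(-4.798) = 0.6236 + 0.0000 = 0.6236.

Power ≈ 0.624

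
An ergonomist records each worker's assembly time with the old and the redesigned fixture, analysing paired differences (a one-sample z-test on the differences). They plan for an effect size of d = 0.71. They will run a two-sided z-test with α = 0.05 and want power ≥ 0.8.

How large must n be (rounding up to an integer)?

n = 16

For power 0.8 need Φ(δ − z_{0.025}) = 0.8, so δ = z_{0.025} + z_{0.20} = 1.960 + 0.842 = 2.802.
(Ignoring the negligible lower-tail rejection probability gives the usual closed-form inversion.)
δ = d·√n ⇒ n = (δ/d)² = (2.802 / 0.71)² = 15.57.
Rounding up, n = 16.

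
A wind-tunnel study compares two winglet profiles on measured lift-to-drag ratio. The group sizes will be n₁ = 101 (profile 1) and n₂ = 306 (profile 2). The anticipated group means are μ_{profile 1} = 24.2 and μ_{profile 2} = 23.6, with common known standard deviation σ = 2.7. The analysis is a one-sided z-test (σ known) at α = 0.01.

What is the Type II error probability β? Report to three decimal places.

β ≈ 0.652

Standardized effect: d = |μ_{profile 1} − μ_{profile 2}| / σ = |24.2 − 23.6| / 2.7 = 0.2222
Noncentrality parameter: δ = d / √(1/n₁ + 1/n₂) = 0.2222 / √(1/101 + 1/306) = 1.9365
Critical value for a one-sided test at α = 0.01: z_α = 2.326.
Power = Φ(δ − 2.326) = Φ(-0.390) = 0.3483.
Type II error: β = 1 − power = 1 − 0.3483 = 0.6517.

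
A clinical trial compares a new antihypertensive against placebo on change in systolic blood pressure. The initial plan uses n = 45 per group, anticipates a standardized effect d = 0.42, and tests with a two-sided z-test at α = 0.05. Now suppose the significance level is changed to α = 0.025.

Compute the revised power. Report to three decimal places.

Power ≈ 0.402

δ = d·√(n/2) = 0.42 × √(45/2) = 1.9922 (unchanged). New critical value: z_{0.0125} = 2.241.
Revised power = Φ(δ − 2.241) + Φ(−δ − 2.241) = Φ(-0.249) + Φ(-4.234) = 0.4016 + 0.0000 = 0.4016.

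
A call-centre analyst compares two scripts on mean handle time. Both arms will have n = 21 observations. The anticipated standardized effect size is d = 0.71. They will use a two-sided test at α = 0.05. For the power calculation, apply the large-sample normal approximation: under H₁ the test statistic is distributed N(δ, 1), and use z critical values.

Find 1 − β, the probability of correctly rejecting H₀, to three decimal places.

Power ≈ 0.633

Noncentrality parameter: λ = d·√(n/2) = 0.71 × √(21/2) = 2.3007
Two-sided α = 0.05 → critical value z_{0.025} = 1.960.
Power = Φ(λ − 1.960) + Φ(−λ − 1.960) = Φ(0.341) + Φ(-4.261) = 0.6333 + 0.0000 = 0.6333.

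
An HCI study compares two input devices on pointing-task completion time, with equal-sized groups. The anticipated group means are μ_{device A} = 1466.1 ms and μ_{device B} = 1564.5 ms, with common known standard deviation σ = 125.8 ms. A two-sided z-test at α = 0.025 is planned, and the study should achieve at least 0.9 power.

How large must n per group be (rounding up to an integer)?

Standardized effect: d = |μ_{device A} − μ_{device B}| / σ = |1466.1 − 1564.5| / 125.8 = 0.7822
Set Φ(δ − 2.241) = 0.9; then δ − 2.241 = Φ⁻¹(0.9) = 1.282, giving δ = 3.523.
(For δ > 0 the lower-tail rejection region contributes negligibly to power, so the one-term inversion is standard.)
δ = d·√(n/2) ⇒ n = 2(δ/d)² = 2 × (3.523 / 0.7822)² = 40.57.
Rounding up, n = 41 per group.

n = 41 per group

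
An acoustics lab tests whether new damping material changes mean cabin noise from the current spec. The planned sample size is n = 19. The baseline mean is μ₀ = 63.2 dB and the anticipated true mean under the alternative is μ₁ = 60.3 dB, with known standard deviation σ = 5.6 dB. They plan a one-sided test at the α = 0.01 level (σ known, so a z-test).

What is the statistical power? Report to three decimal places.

Standardized effect: d = |μ₁ − μ₀| / σ = |60.3 − 63.2| / 5.6 = 0.5179
Noncentrality parameter: δ = d·√n = 0.5179 × √19 = 2.2573
Critical value for a one-sided test at α = 0.01: z_α = 2.326.
Power = Φ(δ − 2.326) = Φ(-0.069) = 0.4725.

Power ≈ 0.472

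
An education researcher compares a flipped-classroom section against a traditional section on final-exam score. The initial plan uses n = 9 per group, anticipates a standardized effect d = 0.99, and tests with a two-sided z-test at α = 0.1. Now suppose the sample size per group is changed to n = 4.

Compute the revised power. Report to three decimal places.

With n = 4 per group: δ = d·√(n/2) = 0.99 × √(4/2) = 1.4001. Critical value z_{0.05} = 1.645.
Revised power = Φ(δ − 1.645) + Φ(−δ − 1.645) = Φ(-0.245) + Φ(-3.045) = 0.4033 + 0.0012 = 0.4045.

Power ≈ 0.404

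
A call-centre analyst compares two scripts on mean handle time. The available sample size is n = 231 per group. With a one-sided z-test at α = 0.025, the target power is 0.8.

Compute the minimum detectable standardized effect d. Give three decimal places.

d ≈ 0.261

Required noncentrality: δ = z_{0.025} + z_{0.20} = 1.960 + 0.842 = 2.802.
δ = d·√(n/2) ⇒ d = δ/√(n/2) = 2.802/√(231/2) = 0.2607.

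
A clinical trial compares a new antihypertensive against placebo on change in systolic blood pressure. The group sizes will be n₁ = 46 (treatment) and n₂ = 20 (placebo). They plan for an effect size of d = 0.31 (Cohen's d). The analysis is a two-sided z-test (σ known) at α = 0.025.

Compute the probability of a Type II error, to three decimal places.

β ≈ 0.860

Noncentrality parameter: δ = d / √(1/n₁ + 1/n₂) = 0.31 / √(1/46 + 1/20) = 1.1574
Critical value for a two-sided test at α = 0.025: z_{α/2} = 2.241.
Power = Φ(δ − 2.241) + Φ(−δ − 2.241) = Φ(-1.084) + Φ(-3.399) = 0.1392 + 0.0003 = 0.1395.
Type II error: β = 1 − power = 1 − 0.1395 = 0.8605.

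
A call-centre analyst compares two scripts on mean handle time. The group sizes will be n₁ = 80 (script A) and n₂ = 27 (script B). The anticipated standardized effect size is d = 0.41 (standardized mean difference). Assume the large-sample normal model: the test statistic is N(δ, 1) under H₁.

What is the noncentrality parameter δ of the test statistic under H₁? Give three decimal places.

δ ≈ 1.842

δ = d / √(1/n₁ + 1/n₂) = 0.41 / √(1/80 + 1/27) = 1.8421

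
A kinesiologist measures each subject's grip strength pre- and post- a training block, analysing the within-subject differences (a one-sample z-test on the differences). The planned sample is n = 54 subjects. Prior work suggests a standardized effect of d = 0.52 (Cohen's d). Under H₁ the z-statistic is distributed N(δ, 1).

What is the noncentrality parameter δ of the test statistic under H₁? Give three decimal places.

δ ≈ 3.821

The noncentrality parameter scales effect size by the design's sample-size factor: δ = d·√n = 0.52 × √54 = 3.8212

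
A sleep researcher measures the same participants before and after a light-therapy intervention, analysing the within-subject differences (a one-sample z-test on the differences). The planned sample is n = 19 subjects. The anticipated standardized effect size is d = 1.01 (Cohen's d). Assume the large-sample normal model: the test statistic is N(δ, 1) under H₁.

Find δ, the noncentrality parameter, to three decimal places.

The noncentrality parameter scales effect size by the design's sample-size factor: δ = d·√n = 1.01 × √19 = 4.4025

δ ≈ 4.402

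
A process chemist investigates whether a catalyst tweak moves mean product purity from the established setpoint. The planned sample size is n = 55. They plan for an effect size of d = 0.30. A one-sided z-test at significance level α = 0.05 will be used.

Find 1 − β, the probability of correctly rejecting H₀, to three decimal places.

Noncentrality parameter: δ = d·√n = 0.30 × √55 = 2.2249
Critical value for a one-sided test at α = 0.05: z_α = 1.645.
Power = P(Z > 1.645 − δ) = Φ(0.580) = 0.7190.

Power ≈ 0.719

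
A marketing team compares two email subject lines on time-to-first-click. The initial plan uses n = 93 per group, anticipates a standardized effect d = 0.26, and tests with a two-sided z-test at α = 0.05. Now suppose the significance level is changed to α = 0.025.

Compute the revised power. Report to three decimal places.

δ = d·√(n/2) = 0.26 × √(93/2) = 1.7730 (unchanged). New critical value: z_{0.0125} = 2.241.
Revised power = Φ(δ − 2.241) + Φ(−δ − 2.241) = Φ(-0.468) + Φ(-4.014) = 0.3197 + 0.0000 = 0.3198.

Power ≈ 0.320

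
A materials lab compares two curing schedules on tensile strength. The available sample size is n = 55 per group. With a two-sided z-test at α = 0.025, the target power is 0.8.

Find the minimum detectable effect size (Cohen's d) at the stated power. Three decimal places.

d ≈ 0.588

Required noncentrality: δ = z_{0.0125} + z_{0.20} = 2.241 + 0.842 = 3.083.
(Lower-tail contribution to power is negligible for δ > 0.)
δ = d·√(n/2) ⇒ d = δ/√(n/2) = 3.083/√(55/2) = 0.5879.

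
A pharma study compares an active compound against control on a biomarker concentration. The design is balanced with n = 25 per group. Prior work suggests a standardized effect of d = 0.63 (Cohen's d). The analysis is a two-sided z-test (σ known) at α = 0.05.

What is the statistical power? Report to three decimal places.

Power ≈ 0.605

Noncentrality parameter: δ = d·√(n/2) = 0.63 × √(25/2) = 2.2274
Two-sided α = 0.05 → critical value z_{0.025} = 1.960.
Power = Φ(δ − 1.960) + Φ(−δ − 1.960) = Φ(0.267) + Φ(-4.187) = 0.6054 + 0.0000 = 0.6054.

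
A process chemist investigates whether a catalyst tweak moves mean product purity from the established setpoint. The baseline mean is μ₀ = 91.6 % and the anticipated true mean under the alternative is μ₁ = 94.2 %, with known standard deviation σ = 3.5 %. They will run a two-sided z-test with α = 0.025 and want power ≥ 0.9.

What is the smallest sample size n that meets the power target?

Standardized effect: d = |μ₁ − μ₀| / σ = |94.2 − 91.6| / 3.5 = 0.7429
For power 0.9 need Φ(δ − z_{0.0125}) = 0.9, so δ = z_{0.0125} + z_{0.10} = 2.241 + 1.282 = 3.523.
(The Φ(−δ − z_{α/2}) term is vanishingly small for δ > 0 and is dropped in the standard sample-size formula.)
δ = d·√n ⇒ n = (δ/d)² = (3.523 / 0.7429)² = 22.49.
Round up to the next whole unit.

n = 23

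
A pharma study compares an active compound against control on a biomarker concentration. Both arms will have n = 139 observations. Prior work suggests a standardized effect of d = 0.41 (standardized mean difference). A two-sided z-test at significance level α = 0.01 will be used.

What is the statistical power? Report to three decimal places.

Noncentrality parameter: δ = d·√(n/2) = 0.41 × √(139/2) = 3.4180
Critical value for a two-sided test at α = 0.01: z_{α/2} = 2.576.
Power = Φ(δ − 2.576) + Φ(−δ − 2.576) = Φ(0.842) + Φ(-5.994) = 0.8002 + 0.0000 = 0.8002.

Power ≈ 0.800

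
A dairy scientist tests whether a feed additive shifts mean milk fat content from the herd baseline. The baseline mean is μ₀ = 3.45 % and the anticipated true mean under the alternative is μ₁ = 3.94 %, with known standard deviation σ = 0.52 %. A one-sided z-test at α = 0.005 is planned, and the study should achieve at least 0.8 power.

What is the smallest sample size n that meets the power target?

Standardized effect: d = |μ₁ − μ₀| / σ = |3.94 − 3.45| / 0.52 = 0.9423
For power 0.8 need Φ(δ − z_{0.005}) = 0.8, so δ = z_{0.005} + z_{0.20} = 2.576 + 0.842 = 3.417.
δ = d·√n ⇒ n = (δ/d)² = (3.417 / 0.9423)² = 13.15.
Rounding up, n = 14.

n = 14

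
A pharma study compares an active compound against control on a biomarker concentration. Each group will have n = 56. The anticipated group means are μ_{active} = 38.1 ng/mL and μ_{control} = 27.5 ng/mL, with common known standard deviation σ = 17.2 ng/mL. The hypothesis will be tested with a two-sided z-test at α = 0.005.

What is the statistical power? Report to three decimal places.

Power ≈ 0.675

Standardized effect: d = |μ_{active} − μ_{control}| / σ = |38.1 − 27.5| / 17.2 = 0.6163
Noncentrality parameter: δ = d·√(n/2) = 0.6163 × √(56/2) = 3.2610
Critical value for a two-sided test at α = 0.005: z_{α/2} = 2.807.
Power = Φ(δ − 2.807) + Φ(−δ − 2.807) = Φ(0.454) + Φ(-6.068) = 0.6751 + 0.0000 = 0.6751.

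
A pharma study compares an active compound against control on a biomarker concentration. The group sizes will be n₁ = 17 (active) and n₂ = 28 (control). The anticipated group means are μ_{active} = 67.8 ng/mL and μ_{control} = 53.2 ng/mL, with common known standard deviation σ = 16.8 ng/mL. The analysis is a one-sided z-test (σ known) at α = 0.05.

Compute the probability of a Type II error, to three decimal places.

β ≈ 0.119

Standardized effect: d = |μ_{active} − μ_{control}| / σ = |67.8 − 53.2| / 16.8 = 0.8690
Noncentrality parameter: δ = d / √(1/n₁ + 1/n₂) = 0.8690 / √(1/17 + 1/28) = 2.8264
One-sided α = 0.05 → critical value z_{0.05} = 1.645.
Power = P(Z > 1.645 − δ) = Φ(1.182) = 0.8813.
Type II error: β = 1 − power = 1 − 0.8813 = 0.1187.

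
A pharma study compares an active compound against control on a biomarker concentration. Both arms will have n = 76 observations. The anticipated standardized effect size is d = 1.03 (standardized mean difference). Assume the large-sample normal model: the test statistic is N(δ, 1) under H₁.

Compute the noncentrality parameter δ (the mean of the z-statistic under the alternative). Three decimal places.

δ = d·√(n/2) = 1.03 × √(76/2) = 6.3493

δ ≈ 6.349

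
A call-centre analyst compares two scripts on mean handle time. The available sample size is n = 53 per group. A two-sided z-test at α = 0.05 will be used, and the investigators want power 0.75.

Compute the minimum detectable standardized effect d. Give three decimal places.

Required noncentrality: δ = z_{0.025} + z_{0.25} = 1.960 + 0.674 = 2.634.
(The second rejection-region term Φ(−δ − z_{α/2}) is negligible and dropped.)
δ = d·√(n/2) ⇒ d = δ/√(n/2) = 2.634/√(53/2) = 0.5118.

d ≈ 0.512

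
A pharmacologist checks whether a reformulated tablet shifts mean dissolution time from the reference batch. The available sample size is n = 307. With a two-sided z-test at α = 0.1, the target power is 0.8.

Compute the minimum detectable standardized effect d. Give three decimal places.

d ≈ 0.142

Required noncentrality: δ = z_{0.05} + z_{0.20} = 1.645 + 0.842 = 2.486.
(The second rejection-region term Φ(−δ − z_{α/2}) is negligible and dropped.)
δ = d·√n ⇒ d = δ/√n = 2.486/√307 = 0.1419.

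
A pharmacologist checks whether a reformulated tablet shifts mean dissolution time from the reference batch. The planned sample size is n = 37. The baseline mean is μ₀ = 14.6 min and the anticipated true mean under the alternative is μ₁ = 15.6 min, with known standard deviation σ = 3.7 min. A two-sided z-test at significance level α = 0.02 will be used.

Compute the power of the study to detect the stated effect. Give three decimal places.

Power ≈ 0.248

Standardized effect: d = |μ₁ − μ₀| / σ = |15.6 − 14.6| / 3.7 = 0.2703
Noncentrality parameter: δ = d·√n = 0.2703 × √37 = 1.6440
Two-sided α = 0.02 → critical value z_{0.01} = 2.326.
Power = Φ(δ − 2.326) + Φ(−δ − 2.326) = Φ(-0.682) + Φ(-3.970) = 0.2475 + 0.0000 = 0.2475.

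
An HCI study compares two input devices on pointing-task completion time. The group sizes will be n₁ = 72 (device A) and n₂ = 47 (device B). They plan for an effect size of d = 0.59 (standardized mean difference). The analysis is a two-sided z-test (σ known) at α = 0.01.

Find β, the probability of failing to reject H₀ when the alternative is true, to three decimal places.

β ≈ 0.284

Noncentrality parameter: δ = d / √(1/n₁ + 1/n₂) = 0.59 / √(1/72 + 1/47) = 3.1463
Two-sided α = 0.01 → critical value z_{0.005} = 2.576.
Power = Φ(δ − 2.576) + Φ(−δ − 2.576) = Φ(0.570) + Φ(-5.722) = 0.7158 + 0.0000 = 0.7158.
Type II error: β = 1 − power = 1 − 0.7158 = 0.2842.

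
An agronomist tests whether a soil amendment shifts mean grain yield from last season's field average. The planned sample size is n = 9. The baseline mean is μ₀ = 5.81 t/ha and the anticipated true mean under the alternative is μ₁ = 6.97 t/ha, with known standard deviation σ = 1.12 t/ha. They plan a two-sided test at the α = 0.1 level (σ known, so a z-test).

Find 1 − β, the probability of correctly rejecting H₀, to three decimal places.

Standardized effect: d = |μ₁ − μ₀| / σ = |6.97 − 5.81| / 1.12 = 1.0357
Noncentrality parameter: δ = d·√n = 1.0357 × √9 = 3.1071
Two-sided α = 0.1 → critical value z_{0.05} = 1.645.
Power = Φ(δ − 1.645) + Φ(−δ − 1.645) = Φ(1.462) + Φ(-4.752) = 0.9282 + 0.0000 = 0.9282.

Power ≈ 0.928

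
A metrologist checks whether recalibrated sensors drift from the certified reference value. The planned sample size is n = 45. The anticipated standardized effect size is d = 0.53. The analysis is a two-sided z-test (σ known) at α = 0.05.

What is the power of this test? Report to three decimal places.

Noncentrality parameter: λ = d·√n = 0.53 × √45 = 3.5553
Critical value for a two-sided test at α = 0.05: z_{α/2} = 1.960.
Power = Φ(λ − 1.960) + Φ(−λ − 1.960) = Φ(1.595) + Φ(-5.515) = 0.9447 + 0.0000 = 0.9447.

Power ≈ 0.945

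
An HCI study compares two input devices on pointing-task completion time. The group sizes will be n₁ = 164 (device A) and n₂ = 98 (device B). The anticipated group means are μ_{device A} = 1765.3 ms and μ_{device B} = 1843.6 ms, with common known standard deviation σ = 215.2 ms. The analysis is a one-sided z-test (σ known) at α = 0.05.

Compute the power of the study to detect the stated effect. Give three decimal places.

Standardized effect: d = |μ_{device A} − μ_{device B}| / σ = |1765.3 − 1843.6| / 215.2 = 0.3638
Noncentrality parameter: δ = d / √(1/n₁ + 1/n₂) = 0.3638 / √(1/164 + 1/98) = 2.8497
Critical value for a one-sided test at α = 0.05: z_α = 1.645.
Power = Φ(δ − 1.645) = Φ(1.205) = 0.8859.

Power ≈ 0.886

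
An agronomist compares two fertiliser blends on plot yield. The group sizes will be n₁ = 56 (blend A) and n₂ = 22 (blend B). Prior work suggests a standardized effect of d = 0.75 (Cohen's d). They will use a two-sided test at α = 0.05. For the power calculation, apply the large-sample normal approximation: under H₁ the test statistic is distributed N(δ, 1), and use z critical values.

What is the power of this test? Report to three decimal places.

Noncentrality parameter: δ = d / √(1/n₁ + 1/n₂) = 0.75 / √(1/56 + 1/22) = 2.9807
Two-sided α = 0.05 → critical value z_{0.025} = 1.960.
Power = Φ(δ − 1.960) + Φ(−δ − 1.960) = Φ(1.021) + Φ(-4.941) = 0.8463 + 0.0000 = 0.8463.

Power ≈ 0.846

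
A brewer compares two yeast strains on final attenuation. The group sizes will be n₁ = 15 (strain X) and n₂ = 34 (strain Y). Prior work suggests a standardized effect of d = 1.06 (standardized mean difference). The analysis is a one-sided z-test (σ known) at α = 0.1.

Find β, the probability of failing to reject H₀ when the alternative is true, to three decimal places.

β ≈ 0.016

Noncentrality parameter: δ = d / √(1/n₁ + 1/n₂) = 1.06 / √(1/15 + 1/34) = 3.4197
Critical value for a one-sided test at α = 0.1: z_α = 1.282.
Power = Φ(δ − 1.282) = Φ(2.138) = 0.9837.
Type II error: β = 1 − power = 1 − 0.9837 = 0.0163.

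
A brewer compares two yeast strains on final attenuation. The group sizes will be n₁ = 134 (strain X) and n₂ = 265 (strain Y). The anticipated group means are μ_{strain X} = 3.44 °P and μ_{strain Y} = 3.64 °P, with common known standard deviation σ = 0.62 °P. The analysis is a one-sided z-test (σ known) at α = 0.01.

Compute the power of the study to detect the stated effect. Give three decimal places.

Power ≈ 0.763

Standardized effect: d = |μ_{strain X} − μ_{strain Y}| / σ = |3.44 − 3.64| / 0.62 = 0.3226
Noncentrality parameter: δ = d / √(1/n₁ + 1/n₂) = 0.3226 / √(1/134 + 1/265) = 3.0432
One-sided α = 0.01 → critical value z_{0.01} = 2.326.
Power = P(Z > 2.326 − δ) = Φ(0.717) = 0.7633.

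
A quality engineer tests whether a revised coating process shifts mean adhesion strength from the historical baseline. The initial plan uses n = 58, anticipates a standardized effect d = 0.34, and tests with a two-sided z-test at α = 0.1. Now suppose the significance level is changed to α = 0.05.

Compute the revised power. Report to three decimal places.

δ = d·√n = 0.34 × √58 = 2.5894 (unchanged). New critical value: z_{0.025} = 1.960.
Revised power = Φ(δ − 1.960) + Φ(−δ − 1.960) = Φ(0.629) + Φ(-4.549) = 0.7355 + 0.0000 = 0.7355.

Power ≈ 0.735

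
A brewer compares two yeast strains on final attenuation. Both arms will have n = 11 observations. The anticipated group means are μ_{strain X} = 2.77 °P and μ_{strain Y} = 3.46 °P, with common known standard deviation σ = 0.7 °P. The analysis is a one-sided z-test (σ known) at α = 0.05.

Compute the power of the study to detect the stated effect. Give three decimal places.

Power ≈ 0.748

Standardized effect: d = |μ_{strain X} − μ_{strain Y}| / σ = |2.77 − 3.46| / 0.7 = 0.9857
Noncentrality parameter: δ = d·√(n/2) = 0.9857 × √(11/2) = 2.3117
Critical value for a one-sided test at α = 0.05: z_α = 1.645.
Power = Φ(δ − 1.645) = Φ(0.667) = 0.7476.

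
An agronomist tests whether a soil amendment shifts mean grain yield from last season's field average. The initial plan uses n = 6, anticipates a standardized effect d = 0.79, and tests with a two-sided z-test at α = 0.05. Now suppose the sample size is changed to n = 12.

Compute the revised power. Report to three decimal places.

Power ≈ 0.781

With n = 12: δ = d·√n = 0.79 × √12 = 2.7366. Critical value z_{0.025} = 1.960.
Revised power = Φ(δ − 1.960) + Φ(−δ − 1.960) = Φ(0.777) + Φ(-4.697) = 0.7813 + 0.0000 = 0.7813.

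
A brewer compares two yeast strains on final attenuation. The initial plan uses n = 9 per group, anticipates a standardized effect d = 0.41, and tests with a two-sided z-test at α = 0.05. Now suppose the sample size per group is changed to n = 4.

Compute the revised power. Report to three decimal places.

With n = 4 per group: δ = d·√(n/2) = 0.41 × √(4/2) = 0.5798. Critical value z_{0.025} = 1.960.
Revised power = Φ(δ − 1.960) + Φ(−δ − 1.960) = Φ(-1.380) + Φ(-2.540) = 0.0838 + 0.0055 = 0.0893.

Power ≈ 0.089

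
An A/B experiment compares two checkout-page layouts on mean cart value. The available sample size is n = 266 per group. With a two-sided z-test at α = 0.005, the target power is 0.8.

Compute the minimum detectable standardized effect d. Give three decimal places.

d ≈ 0.316

Need Φ(δ − 2.807) = 0.8, so δ = 2.807 + 0.842 = 3.649.
(Lower-tail contribution to power is negligible for δ > 0.)
δ = d·√(n/2) ⇒ d = δ/√(n/2) = 3.649/√(266/2) = 0.3164.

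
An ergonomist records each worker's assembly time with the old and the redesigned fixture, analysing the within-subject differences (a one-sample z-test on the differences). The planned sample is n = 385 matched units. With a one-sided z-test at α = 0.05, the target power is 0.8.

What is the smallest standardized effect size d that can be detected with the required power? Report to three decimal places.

d ≈ 0.127

Need Φ(δ − 1.645) = 0.8, so δ = 1.645 + 0.842 = 2.486.
δ = d·√n ⇒ d = δ/√n = 2.486/√385 = 0.1267.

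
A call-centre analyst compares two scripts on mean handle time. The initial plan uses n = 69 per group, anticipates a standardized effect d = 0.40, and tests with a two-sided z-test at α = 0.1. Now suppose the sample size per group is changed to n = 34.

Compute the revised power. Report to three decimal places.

With n = 34 per group: δ = d·√(n/2) = 0.40 × √(34/2) = 1.6492. Critical value z_{0.05} = 1.645.
Revised power = Φ(δ − 1.645) + Φ(−δ − 1.645) = Φ(0.004) + Φ(-3.294) = 0.5018 + 0.0005 = 0.5022.

Power ≈ 0.502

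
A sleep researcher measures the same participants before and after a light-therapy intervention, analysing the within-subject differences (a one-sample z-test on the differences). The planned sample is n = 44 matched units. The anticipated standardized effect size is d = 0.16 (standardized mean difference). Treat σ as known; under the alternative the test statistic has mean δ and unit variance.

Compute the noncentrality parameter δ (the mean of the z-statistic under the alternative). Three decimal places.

δ ≈ 1.061

δ = d·√n = 0.16 × √44 = 1.0613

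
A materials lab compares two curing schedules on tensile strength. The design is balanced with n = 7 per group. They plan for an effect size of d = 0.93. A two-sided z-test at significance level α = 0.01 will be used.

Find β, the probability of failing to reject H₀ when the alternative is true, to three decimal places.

β ≈ 0.798

Noncentrality parameter: δ = d·√(n/2) = 0.93 × √(7/2) = 1.7399
Critical value for a two-sided test at α = 0.01: z_{α/2} = 2.576.
Power = Φ(δ − 2.576) + Φ(−δ − 2.576) = Φ(-0.836) + Φ(-4.316) = 0.2016 + 0.0000 = 0.2016.
Type II error: β = 1 − power = 1 − 0.2016 = 0.7984.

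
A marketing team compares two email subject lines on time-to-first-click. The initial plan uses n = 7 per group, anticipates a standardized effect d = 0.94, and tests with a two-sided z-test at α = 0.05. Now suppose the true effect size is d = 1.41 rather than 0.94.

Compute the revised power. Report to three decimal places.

Power ≈ 0.751

With d = 1.41: δ = d·√(n/2) = 1.41 × √(7/2) = 2.6379. Critical value z_{0.025} = 1.960.
Revised power = Φ(δ − 1.960) + Φ(−δ − 1.960) = Φ(0.678) + Φ(-4.598) = 0.7511 + 0.0000 = 0.7511.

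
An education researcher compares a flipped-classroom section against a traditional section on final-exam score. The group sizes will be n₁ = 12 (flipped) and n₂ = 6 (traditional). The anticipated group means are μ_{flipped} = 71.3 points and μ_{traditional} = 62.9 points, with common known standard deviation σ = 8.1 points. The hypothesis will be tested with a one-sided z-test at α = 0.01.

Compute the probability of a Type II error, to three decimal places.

Standardized effect: d = |μ_{flipped} − μ_{traditional}| / σ = |71.3 − 62.9| / 8.1 = 1.0370
Noncentrality parameter: δ = d / √(1/n₁ + 1/n₂) = 1.0370 / √(1/12 + 1/6) = 2.0741
One-sided α = 0.01 → critical value z_{0.01} = 2.326.
Power = Φ(δ − 2.326) = Φ(-0.252) = 0.4004.
Type II error: β = 1 − power = 1 − 0.4004 = 0.5996.

β ≈ 0.600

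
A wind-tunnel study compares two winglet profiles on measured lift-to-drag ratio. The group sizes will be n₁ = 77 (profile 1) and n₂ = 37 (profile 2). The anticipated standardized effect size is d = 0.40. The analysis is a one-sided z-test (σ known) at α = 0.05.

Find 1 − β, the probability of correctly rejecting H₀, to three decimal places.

Noncentrality parameter: δ = d / √(1/n₁ + 1/n₂) = 0.40 / √(1/77 + 1/37) = 1.9996
One-sided α = 0.05 → critical value z_{0.05} = 1.645.
Power = P(Z > 1.645 − δ) = Φ(0.355) = 0.6386.

Power ≈ 0.639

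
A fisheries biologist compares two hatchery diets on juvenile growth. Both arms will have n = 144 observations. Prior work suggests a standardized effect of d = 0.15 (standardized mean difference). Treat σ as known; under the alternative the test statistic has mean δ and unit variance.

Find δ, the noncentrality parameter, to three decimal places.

The noncentrality parameter scales effect size by the design's sample-size factor: δ = d·√(n/2) = 0.15 × √(144/2) = 1.2728

δ ≈ 1.273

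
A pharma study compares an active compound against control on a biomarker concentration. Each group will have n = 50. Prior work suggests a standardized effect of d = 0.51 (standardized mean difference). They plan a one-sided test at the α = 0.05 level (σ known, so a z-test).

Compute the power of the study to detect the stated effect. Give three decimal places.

Power ≈ 0.817

Noncentrality parameter: δ = d·√(n/2) = 0.51 × √(50/2) = 2.5500
Critical value for a one-sided test at α = 0.05: z_α = 1.645.
Power = Φ(δ − 1.645) = Φ(0.905) = 0.8173.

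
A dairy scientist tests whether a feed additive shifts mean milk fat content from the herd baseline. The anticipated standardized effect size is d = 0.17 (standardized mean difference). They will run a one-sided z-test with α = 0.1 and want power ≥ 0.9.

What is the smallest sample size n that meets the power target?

For power 0.9 need Φ(δ − z_{0.1}) = 0.9, so δ = z_{0.1} + z_{0.10} = 1.282 + 1.282 = 2.563.
δ = d·√n ⇒ n = (δ/d)² = (2.563 / 0.17)² = 227.32.
Round up to the next whole unit.

n = 228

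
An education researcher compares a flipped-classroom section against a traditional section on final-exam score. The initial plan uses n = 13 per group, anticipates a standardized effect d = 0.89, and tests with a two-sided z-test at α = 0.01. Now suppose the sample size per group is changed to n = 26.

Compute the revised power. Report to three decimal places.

With n = 26 per group: δ = d·√(n/2) = 0.89 × √(26/2) = 3.2089. Critical value z_{0.005} = 2.576.
Revised power = Φ(δ − 2.576) + Φ(−δ − 2.576) = Φ(0.633) + Φ(-5.785) = 0.7367 + 0.0000 = 0.7367.

Power ≈ 0.737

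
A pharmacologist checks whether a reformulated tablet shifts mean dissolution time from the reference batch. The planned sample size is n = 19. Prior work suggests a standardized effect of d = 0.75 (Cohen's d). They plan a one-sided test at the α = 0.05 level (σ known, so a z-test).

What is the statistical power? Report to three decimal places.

Power ≈ 0.948

Noncentrality parameter: δ = d·√n = 0.75 × √19 = 3.2692
Critical value for a one-sided test at α = 0.05: z_α = 1.645.
Power = Φ(δ − 1.645) = Φ(1.624) = 0.9478.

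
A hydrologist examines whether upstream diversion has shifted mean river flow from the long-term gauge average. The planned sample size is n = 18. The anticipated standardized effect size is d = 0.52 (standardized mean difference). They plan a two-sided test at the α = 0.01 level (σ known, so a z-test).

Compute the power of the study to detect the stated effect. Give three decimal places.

Noncentrality parameter: δ = d·√n = 0.52 × √18 = 2.2062
Two-sided α = 0.01 → critical value z_{0.005} = 2.576.
Power = Φ(δ − 2.576) + Φ(−δ − 2.576) = Φ(-0.370) + Φ(-4.782) = 0.3558 + 0.0000 = 0.3558.

Power ≈ 0.356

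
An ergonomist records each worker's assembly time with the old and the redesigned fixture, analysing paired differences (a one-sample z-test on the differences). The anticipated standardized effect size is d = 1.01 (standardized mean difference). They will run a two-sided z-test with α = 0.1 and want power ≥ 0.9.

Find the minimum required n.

n = 9

For power 0.9 need Φ(δ − z_{0.05}) = 0.9, so δ = z_{0.05} + z_{0.10} = 1.645 + 1.282 = 2.926.
(The Φ(−δ − z_{α/2}) term is vanishingly small for δ > 0 and is dropped in the standard sample-size formula.)
δ = d·√n ⇒ n = (δ/d)² = (2.926 / 1.01)² = 8.40.
Round up to the next whole unit.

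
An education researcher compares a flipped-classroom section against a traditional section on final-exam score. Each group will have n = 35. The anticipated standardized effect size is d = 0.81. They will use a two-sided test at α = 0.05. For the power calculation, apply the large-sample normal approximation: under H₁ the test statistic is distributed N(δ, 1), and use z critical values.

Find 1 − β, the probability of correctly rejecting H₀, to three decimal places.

Noncentrality parameter: δ = d·√(n/2) = 0.81 × √(35/2) = 3.3885
Critical value for a two-sided test at α = 0.05: z_{α/2} = 1.960.
Power = Φ(δ − 1.960) + Φ(−δ − 1.960) = Φ(1.429) + Φ(-5.348) = 0.9234 + 0.0000 = 0.9234.

Power ≈ 0.923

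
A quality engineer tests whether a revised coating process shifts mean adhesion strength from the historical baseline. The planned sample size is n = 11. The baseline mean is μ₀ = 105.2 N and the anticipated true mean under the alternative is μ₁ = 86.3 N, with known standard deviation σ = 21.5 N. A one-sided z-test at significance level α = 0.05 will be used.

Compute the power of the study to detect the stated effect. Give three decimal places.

Standardized effect: d = |μ₁ − μ₀| / σ = |86.3 − 105.2| / 21.5 = 0.8791
Noncentrality parameter: δ = d·√n = 0.8791 × √11 = 2.9155
Critical value for a one-sided test at α = 0.05: z_α = 1.645.
Power = Φ(δ − 1.645) = Φ(1.271) = 0.8981.

Power ≈ 0.898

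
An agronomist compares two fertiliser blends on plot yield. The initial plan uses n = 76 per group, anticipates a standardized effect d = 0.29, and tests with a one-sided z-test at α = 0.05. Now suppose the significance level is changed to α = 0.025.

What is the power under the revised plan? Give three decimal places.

δ = d·√(n/2) = 0.29 × √(76/2) = 1.7877 (unchanged). New critical value: z_{0.025} = 1.960.
Revised power = Φ(δ − 1.960) = Φ(-0.172) = 0.4316.

Power ≈ 0.432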